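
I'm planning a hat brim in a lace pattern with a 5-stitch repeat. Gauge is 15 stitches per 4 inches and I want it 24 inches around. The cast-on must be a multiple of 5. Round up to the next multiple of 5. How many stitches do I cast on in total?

15 / 4 = 3.75 sts per inch.
24 × 3.75 = 90.00 sts.
Next multiple of 5: 90.

90 stitches.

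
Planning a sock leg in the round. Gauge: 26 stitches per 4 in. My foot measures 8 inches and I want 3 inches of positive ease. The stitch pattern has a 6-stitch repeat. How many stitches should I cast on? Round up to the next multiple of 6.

Finished = 8 + 3 = 11 inches.
26 / 4 = 6.5 sts/in.
11 × 6.5 = 71.50 sts.
Next multiple of 6: 72.

CO 72 sts.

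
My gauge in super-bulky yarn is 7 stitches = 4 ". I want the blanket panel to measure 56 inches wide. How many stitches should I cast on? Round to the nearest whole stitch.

7 stitches / 4 in = 1.75 stitches per inch.
56 × 1.75 = 98.00 stitches.

Cast on 98 stitches.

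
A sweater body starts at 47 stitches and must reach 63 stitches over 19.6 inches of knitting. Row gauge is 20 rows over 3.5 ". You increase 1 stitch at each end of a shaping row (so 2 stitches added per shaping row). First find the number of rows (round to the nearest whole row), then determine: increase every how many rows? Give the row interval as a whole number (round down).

Increase every 14th row.

Rows = 19.6 × 5.714 = 112.0 → 112 rows.
Stitches to add: 16 → 8 shaping rows (at 2 st each).
112 / 8 = 14.00 → every 14 rows.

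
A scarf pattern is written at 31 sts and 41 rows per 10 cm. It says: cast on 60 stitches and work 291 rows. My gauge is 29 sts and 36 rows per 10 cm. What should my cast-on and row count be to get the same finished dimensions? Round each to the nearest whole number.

Stitches: 60 × 29/31 = 56.13 → 56.
Rows: 291 × 36/41 = 255.51 → 256.

Cast on 56 stitches; work 256 rows.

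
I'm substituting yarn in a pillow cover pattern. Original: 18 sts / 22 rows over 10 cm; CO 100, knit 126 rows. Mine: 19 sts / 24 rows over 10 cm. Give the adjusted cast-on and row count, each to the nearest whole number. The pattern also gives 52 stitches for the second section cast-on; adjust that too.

Stitches: 100 × 19/18 = 105.56 → 106.
Rows: 126 × 24/22 = 137.45 → 137.
second section cast-on: 52 × 19/18 = 54.89 → 55.

Cast on 106 stitches; work 137 rows; second section cast-on 55 stitches.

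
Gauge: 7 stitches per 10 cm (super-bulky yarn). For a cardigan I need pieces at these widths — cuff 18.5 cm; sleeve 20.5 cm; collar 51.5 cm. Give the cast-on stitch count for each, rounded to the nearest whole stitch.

Rate = 7/10 = 0.7 sts per cm.
cuff: 18.5 × 0.7 = 12.95 → 13.
sleeve: 20.5 × 0.7 = 14.35 → 14.
collar: 51.5 × 0.7 = 36.05 → 36.

cuff 13; sleeve 14; collar 36.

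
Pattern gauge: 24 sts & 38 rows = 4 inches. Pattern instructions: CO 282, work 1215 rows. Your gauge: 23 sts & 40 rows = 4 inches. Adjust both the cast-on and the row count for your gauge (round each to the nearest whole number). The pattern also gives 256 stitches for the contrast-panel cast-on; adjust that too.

Stitches: 282 × 23/24 = 270.25 → 270.
Rows: 1215 × 40/38 = 1278.95 → 1279.
contrast-panel cast-on: 256 × 23/24 = 245.33 → 245.

Cast on 270 stitches; work 1279 rows; contrast-panel cast-on 245 stitches.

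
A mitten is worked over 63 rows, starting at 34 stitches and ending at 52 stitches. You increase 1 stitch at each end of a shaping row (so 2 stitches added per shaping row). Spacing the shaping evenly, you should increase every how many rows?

Stitches to add: |52 − 34| = 18.
Shaping rows needed: 18 / 2 = 9.
63 rows / 9 = every 7 rows.

Increase every 7th row.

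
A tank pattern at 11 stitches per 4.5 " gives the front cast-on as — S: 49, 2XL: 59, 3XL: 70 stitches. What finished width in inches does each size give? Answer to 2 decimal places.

11/4.5 = 2.444 sts per in.
S: 49 / 2.444 = 20.045 → 20.05 in.
2XL: 59 / 2.444 = 24.136 → 24.14 in.
3XL: 70 / 2.444 = 28.636 → 28.64 in.

S 20.05 inches; 2XL 24.14 inches; 3XL 28.64 inches.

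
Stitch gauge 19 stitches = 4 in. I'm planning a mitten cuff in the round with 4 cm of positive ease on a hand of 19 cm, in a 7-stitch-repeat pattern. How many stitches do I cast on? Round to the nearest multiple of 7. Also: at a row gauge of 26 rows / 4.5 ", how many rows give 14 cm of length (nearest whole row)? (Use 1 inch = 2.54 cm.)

Finished = 19 + 4 = 23 cm.
23 cm × 1/2.54 = 9.06 inches.
19/4 = 4.75 sts per in; 9.06 × 4.75 = 43.01 sts.
Nearest multiple of 7 → 42.
14 cm = 5.51 inches; × 5.778 = 31.85 → 32 rows.

Cast on 42 stitches; work 32 rows.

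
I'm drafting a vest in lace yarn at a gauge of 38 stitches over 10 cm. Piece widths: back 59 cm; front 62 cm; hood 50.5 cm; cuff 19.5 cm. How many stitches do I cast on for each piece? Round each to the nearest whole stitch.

back 224; front 236; hood 192; cuff 74.

Rate = 38/10 = 3.8 sts per cm.
back: 59 × 3.8 = 224.20 → 224.
front: 62 × 3.8 = 235.60 → 236.
hood: 50.5 × 3.8 = 191.90 → 192.
cuff: 19.5 × 3.8 = 74.10 → 74.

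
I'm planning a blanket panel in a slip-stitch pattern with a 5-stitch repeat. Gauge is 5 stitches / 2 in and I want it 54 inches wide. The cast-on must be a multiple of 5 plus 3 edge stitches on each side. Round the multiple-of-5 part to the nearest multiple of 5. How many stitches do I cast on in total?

5 / 2 = 2.5 sts per inch.
54 × 2.5 = 135.00 sts.
Less 6 edge sts → 129.00 for the repeat.
Nearest multiple of 5: 130.
Add back 6 edge sts → 136.

Cast on 136 stitches.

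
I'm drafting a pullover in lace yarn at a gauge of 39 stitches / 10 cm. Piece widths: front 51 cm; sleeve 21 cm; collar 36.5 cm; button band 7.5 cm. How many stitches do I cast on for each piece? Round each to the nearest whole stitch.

front 199; sleeve 82; collar 142; button band 29.

Rate = 39/10 = 3.9 sts per cm.
front: 51 × 3.9 = 198.90 → 199.
sleeve: 21 × 3.9 = 81.90 → 82.
collar: 36.5 × 3.9 = 142.35 → 142.
button band: 7.5 × 3.9 = 29.25 → 29.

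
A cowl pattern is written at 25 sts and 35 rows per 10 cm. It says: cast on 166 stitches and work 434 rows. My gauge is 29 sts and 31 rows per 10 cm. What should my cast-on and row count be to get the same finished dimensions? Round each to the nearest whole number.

Stitches: 166 × 29/25 = 192.56 → 193.
Rows: 434 × 31/35 = 384.40 → 384.

Cast on 193 stitches; work 384 rows.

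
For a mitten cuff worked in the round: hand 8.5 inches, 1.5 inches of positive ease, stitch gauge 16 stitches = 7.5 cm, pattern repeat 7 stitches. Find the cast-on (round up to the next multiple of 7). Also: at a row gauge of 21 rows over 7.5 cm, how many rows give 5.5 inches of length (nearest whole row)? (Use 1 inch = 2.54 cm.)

Finished = 8.5 + 1.5 = 10 inches.
10 inches × 2.54 = 25.40 cm.
16/7.5 = 2.133 sts per cm; 25.40 × 2.133 = 54.19 sts.
Next multiple of 7 → 56.
5.5 inches = 13.97 cm; × 2.8 = 39.12 → 39 rows.

Cast on 56 stitches; work 39 rows.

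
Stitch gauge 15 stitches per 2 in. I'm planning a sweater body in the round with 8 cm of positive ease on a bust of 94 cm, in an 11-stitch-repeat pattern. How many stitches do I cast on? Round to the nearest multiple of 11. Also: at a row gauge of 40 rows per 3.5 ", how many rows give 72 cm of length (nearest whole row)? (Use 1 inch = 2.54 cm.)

Cast on 297 stitches; work 324 rows.

Finished = 94 + 8 = 102 cm.
102 cm × 1/2.54 = 40.16 inches.
15/2 = 7.5 sts per in; 40.16 × 7.5 = 301.18 sts.
Nearest multiple of 11 → 297.
72 cm = 28.35 inches; × 11.429 = 323.96 → 324 rows.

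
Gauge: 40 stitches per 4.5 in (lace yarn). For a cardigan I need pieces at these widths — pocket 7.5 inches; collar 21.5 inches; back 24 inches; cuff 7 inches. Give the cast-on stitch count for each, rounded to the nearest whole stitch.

pocket 67; collar 191; back 213; cuff 62.

Rate = 40/4.5 = 8.889 sts per in.
pocket: 7.5 × 8.889 = 66.67 → 67.
collar: 21.5 × 8.889 = 191.11 → 191.
back: 24 × 8.889 = 213.33 → 213.
cuff: 7 × 8.889 = 62.22 → 62.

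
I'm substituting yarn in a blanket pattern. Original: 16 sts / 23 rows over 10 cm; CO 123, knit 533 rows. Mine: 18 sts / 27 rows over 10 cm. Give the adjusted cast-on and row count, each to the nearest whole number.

Cast on 138 stitches; work 626 rows.

Stitches: 123 × 18/16 = 138.38 → 138.
Rows: 533 × 27/23 = 625.70 → 626.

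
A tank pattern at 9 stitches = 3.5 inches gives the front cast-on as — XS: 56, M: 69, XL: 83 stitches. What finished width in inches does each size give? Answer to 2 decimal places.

9/3.5 = 2.571 sts per in.
XS: 56 / 2.571 = 21.778 → 21.78 in.
M: 69 / 2.571 = 26.833 → 26.83 in.
XL: 83 / 2.571 = 32.278 → 32.28 in.

XS 21.78 inches; M 26.83 inches; XL 32.28 inches.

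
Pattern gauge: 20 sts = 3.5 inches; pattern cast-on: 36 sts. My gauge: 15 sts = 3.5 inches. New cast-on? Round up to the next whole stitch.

Scale factor = 15 / 20 = 0.750.
36 × 15 / 20 = 27.00 sts.

CO 27 sts.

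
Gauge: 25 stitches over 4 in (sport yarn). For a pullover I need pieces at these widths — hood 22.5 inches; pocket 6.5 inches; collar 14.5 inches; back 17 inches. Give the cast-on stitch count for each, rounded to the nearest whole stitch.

Rate = 25/4 = 6.25 sts per in.
hood: 22.5 × 6.25 = 140.62 → 141.
pocket: 6.5 × 6.25 = 40.62 → 41.
collar: 14.5 × 6.25 = 90.62 → 91.
back: 17 × 6.25 = 106.25 → 106.

hood 141; pocket 41; collar 91; back 106.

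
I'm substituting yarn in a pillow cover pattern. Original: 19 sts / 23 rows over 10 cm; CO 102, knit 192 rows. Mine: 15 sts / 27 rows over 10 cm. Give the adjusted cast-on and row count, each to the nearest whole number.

Cast on 81 stitches; work 225 rows.

Stitches: 102 × 15/19 = 80.53 → 81.
Rows: 192 × 27/23 = 225.39 → 225.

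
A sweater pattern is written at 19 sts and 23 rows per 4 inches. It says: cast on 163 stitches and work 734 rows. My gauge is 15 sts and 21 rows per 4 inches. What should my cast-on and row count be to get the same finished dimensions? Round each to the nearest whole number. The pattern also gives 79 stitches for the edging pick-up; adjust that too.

Cast on 129 stitches; work 670 rows; edging pick-up 62 stitches.

Stitches: 163 × 15/19 = 128.68 → 129.
Rows: 734 × 21/23 = 670.17 → 670.
edging pick-up: 79 × 15/19 = 62.37 → 62.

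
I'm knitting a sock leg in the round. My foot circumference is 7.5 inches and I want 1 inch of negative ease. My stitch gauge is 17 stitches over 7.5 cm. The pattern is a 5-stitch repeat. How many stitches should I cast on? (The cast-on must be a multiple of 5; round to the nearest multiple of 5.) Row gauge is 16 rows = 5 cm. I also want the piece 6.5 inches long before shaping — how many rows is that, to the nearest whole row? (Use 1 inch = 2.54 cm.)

Finished = 7.5 − 1 = 6.5 inches.
6.5 inches × 2.54 = 16.51 cm.
17/7.5 = 2.267 sts per cm; 16.51 × 2.267 = 37.42 sts.
Nearest multiple of 5 → 35.
6.5 inches = 16.51 cm; × 3.2 = 52.83 → 53 rows.

Cast on 35 stitches; work 53 rows.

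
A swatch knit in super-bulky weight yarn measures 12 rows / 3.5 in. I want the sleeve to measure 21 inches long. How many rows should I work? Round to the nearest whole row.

12 rows / 3.5 in = 3.429 rows per inch.
21 × 3.429 = 72.00 rows.

72 rows.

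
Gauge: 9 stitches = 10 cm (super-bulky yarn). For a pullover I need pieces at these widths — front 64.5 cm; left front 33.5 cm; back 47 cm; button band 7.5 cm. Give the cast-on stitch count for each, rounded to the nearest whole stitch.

front 58; left front 30; back 42; button band 7.

Rate = 9/10 = 0.9 sts per cm.
front: 64.5 × 0.9 = 58.05 → 58.
left front: 33.5 × 0.9 = 30.15 → 30.
back: 47 × 0.9 = 42.30 → 42.
button band: 7.5 × 0.9 = 6.75 → 7.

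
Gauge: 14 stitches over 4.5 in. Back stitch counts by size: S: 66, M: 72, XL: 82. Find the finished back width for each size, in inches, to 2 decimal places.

14/4.5 = 3.111 sts per in.
S: 66 / 3.111 = 21.214 → 21.21 in.
M: 72 / 3.111 = 23.143 → 23.14 in.
XL: 82 / 3.111 = 26.357 → 26.36 in.

S 21.21 inches; M 23.14 inches; XL 26.36 inches.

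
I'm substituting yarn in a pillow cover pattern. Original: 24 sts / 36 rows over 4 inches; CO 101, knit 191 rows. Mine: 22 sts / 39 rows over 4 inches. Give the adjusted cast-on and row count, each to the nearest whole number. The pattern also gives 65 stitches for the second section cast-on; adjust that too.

Cast on 93 stitches; work 207 rows; second section cast-on 60 stitches.

Stitches: 101 × 22/24 = 92.58 → 93.
Rows: 191 × 39/36 = 206.92 → 207.
second section cast-on: 65 × 22/24 = 59.58 → 60.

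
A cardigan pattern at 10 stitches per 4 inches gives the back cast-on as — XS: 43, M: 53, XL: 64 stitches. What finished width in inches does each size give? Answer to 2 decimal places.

XS 17.20 inches; M 21.20 inches; XL 25.60 inches.

10/4 = 2.5 sts per in.
XS: 43 / 2.5 = 17.200 → 17.20 in.
M: 53 / 2.5 = 21.200 → 21.20 in.
XL: 64 / 2.5 = 25.600 → 25.60 in.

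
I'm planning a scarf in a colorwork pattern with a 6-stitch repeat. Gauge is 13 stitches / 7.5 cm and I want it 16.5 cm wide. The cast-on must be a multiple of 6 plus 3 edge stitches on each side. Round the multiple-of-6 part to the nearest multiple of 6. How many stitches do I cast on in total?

13 / 7.5 = 1.733 sts per cm.
16.5 × 1.733 = 28.60 sts.
Less 6 edge sts → 22.60 for the repeat.
Nearest multiple of 6: 24.
Add back 6 edge sts → 30.

CO 30 sts.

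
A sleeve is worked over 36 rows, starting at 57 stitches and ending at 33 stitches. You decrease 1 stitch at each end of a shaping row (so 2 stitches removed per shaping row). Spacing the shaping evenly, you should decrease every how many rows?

Stitches to remove: |33 − 57| = 24.
Shaping rows needed: 24 / 2 = 12.
36 rows / 12 = every 3 rows.

Decrease every 3rd row.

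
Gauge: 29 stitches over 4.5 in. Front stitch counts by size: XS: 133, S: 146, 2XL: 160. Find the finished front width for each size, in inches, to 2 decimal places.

29/4.5 = 6.444 sts per in.
XS: 133 / 6.444 = 20.638 → 20.64 in.
S: 146 / 6.444 = 22.655 → 22.66 in.
2XL: 160 / 6.444 = 24.828 → 24.83 in.

XS 20.64 inches; S 22.66 inches; 2XL 24.83 inches.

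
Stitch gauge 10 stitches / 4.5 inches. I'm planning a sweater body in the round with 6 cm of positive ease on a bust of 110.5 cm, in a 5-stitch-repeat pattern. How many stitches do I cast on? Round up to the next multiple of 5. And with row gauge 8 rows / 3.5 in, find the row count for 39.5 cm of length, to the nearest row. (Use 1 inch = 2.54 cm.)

Finished = 110.5 + 6 = 116.5 cm.
116.5 cm × 1/2.54 = 45.87 inches.
10/4.5 = 2.222 sts per in; 45.87 × 2.222 = 101.92 sts.
Next multiple of 5 → 105.
39.5 cm = 15.55 inches; × 2.286 = 35.55 → 36 rows.

Cast on 105 stitches; work 36 rows.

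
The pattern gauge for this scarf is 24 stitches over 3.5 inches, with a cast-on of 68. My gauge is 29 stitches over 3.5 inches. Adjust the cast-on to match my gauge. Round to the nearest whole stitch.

82 stitches.

Scale factor = 29 / 24 = 1.208.
68 × 29 / 24 = 82.17 sts.
→ 82 sts.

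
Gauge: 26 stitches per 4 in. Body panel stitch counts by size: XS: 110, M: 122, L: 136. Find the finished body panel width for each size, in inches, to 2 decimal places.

XS 16.92 inches; M 18.77 inches; L 20.92 inches.

26/4 = 6.5 sts per in.
XS: 110 / 6.5 = 16.923 → 16.92 in.
M: 122 / 6.5 = 18.769 → 18.77 in.
L: 136 / 6.5 = 20.923 → 20.92 in.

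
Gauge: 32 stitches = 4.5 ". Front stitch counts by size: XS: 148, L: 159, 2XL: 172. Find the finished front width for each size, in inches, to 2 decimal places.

32/4.5 = 7.111 sts per in.
XS: 148 / 7.111 = 20.812 → 20.81 in.
L: 159 / 7.111 = 22.359 → 22.36 in.
2XL: 172 / 7.111 = 24.188 → 24.19 in.

XS 20.81 inches; L 22.36 inches; 2XL 24.19 inches.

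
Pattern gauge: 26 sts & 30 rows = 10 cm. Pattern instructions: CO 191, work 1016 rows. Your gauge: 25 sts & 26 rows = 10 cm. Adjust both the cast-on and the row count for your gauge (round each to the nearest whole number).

Cast on 184 stitches; work 881 rows.

Stitches: 191 × 25/26 = 183.65 → 184.
Rows: 1016 × 26/30 = 880.53 → 881.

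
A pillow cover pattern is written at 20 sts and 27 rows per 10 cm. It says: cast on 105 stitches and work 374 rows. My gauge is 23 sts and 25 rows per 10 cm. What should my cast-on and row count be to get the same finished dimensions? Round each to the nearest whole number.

Cast on 121 stitches; work 346 rows.

Stitches: 105 × 23/20 = 120.75 → 121.
Rows: 374 × 25/27 = 346.30 → 346.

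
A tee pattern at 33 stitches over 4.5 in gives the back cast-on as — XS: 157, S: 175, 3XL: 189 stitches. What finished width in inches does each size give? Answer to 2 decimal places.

XS 21.41 inches; S 23.86 inches; 3XL 25.77 inches.

33/4.5 = 7.333 sts per in.
XS: 157 / 7.333 = 21.409 → 21.41 in.
S: 175 / 7.333 = 23.864 → 23.86 in.
3XL: 189 / 7.333 = 25.773 → 25.77 in.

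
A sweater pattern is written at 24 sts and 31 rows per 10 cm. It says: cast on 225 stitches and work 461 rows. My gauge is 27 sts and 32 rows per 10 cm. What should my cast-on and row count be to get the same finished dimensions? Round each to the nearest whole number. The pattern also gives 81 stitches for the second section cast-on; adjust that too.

Stitches: 225 × 27/24 = 253.12 → 253.
Rows: 461 × 32/31 = 475.87 → 476.
second section cast-on: 81 × 27/24 = 91.12 → 91.

Cast on 253 stitches; work 476 rows; second section cast-on 91 stitches.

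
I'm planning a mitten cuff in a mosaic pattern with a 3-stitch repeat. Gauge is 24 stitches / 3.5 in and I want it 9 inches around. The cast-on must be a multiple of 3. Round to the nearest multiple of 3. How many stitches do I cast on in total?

24 / 3.5 = 6.857 sts per inch.
9 × 6.857 = 61.71 sts.
Nearest multiple of 3: 63.

Cast on 63 stitches.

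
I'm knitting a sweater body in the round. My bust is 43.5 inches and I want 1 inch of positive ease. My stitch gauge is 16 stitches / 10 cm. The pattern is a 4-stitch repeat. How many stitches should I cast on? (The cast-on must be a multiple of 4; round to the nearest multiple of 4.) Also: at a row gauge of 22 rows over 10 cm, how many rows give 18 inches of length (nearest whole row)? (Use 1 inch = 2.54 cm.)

Finished = 43.5 + 1 = 44.5 inches.
44.5 inches × 2.54 = 113.03 cm.
16/10 = 1.6 sts per cm; 113.03 × 1.6 = 180.85 sts.
Nearest multiple of 4 → 180.
18 inches = 45.72 cm; × 2.2 = 100.58 → 101 rows.

Cast on 180 stitches; work 101 rows.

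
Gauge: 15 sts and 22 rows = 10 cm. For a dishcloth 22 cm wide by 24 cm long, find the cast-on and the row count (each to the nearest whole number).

Cast on 33 stitches and work 53 rows.

Stitch gauge = 15/10 = 1.5 sts/cm; 22 × 1.5 = 33.00 → 33 sts.
Row gauge = 22/10 = 2.2 rows/cm; 24 × 2.2 = 52.80 → 53 rows.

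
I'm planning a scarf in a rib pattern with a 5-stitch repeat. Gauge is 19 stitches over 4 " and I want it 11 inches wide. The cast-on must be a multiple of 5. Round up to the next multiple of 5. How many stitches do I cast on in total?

CO 55 sts.

19 / 4 = 4.75 sts per inch.
11 × 4.75 = 52.25 sts.
Next multiple of 5: 55.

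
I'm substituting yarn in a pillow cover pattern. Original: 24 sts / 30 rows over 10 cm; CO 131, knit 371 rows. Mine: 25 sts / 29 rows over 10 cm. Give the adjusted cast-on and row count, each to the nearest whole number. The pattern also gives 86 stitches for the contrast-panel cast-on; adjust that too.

Cast on 136 stitches; work 359 rows; contrast-panel cast-on 90 stitches.

Stitches: 131 × 25/24 = 136.46 → 136.
Rows: 371 × 29/30 = 358.63 → 359.
contrast-panel cast-on: 86 × 25/24 = 89.58 → 90.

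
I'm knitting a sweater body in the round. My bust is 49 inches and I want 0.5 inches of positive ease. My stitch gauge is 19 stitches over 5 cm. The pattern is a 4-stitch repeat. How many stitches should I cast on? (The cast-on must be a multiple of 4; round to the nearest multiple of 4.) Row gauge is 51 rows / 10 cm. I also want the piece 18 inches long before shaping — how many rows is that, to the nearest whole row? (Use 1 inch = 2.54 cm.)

Cast on 476 stitches; work 233 rows.

Finished = 49 + 0.5 = 49.5 inches.
49.5 inches × 2.54 = 125.73 cm.
19/5 = 3.8 sts per cm; 125.73 × 3.8 = 477.77 sts.
Nearest multiple of 4 → 476.
18 inches = 45.72 cm; × 5.1 = 233.17 → 233 rows.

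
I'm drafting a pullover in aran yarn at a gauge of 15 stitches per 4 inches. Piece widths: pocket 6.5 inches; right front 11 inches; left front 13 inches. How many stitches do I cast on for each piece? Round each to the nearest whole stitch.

Rate = 15/4 = 3.75 sts per in.
pocket: 6.5 × 3.75 = 24.38 → 24.
right front: 11 × 3.75 = 41.25 → 41.
left front: 13 × 3.75 = 48.75 → 49.

pocket 24; right front 41; left front 49.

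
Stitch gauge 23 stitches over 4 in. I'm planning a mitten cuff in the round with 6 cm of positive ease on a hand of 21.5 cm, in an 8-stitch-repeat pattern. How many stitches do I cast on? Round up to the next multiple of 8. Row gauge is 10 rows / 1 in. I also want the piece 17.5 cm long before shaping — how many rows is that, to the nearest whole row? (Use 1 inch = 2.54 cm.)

Cast on 64 stitches; work 69 rows.

Finished = 21.5 + 6 = 27.5 cm.
27.5 cm × 1/2.54 = 10.83 inches.
23/4 = 5.75 sts per in; 10.83 × 5.75 = 62.25 sts.
Next multiple of 8 → 64.
17.5 cm = 6.89 inches; × 10 = 68.90 → 69 rows.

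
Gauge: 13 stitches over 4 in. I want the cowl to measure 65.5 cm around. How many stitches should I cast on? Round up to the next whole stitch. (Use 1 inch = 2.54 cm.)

65.5 cm = 25.79 in.
13 stitches / 4 in = 3.25 stitches per inch.
25.79 × 3.25 = 83.81 stitches.
Round up → 84.

Cast on 84 stitches.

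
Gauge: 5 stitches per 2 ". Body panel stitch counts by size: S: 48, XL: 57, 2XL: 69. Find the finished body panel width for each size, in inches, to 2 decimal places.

5/2 = 2.5 sts per in.
S: 48 / 2.5 = 19.200 → 19.20 in.
XL: 57 / 2.5 = 22.800 → 22.80 in.
2XL: 69 / 2.5 = 27.600 → 27.60 in.

S 19.20 inches; XL 22.80 inches; 2XL 27.60 inches.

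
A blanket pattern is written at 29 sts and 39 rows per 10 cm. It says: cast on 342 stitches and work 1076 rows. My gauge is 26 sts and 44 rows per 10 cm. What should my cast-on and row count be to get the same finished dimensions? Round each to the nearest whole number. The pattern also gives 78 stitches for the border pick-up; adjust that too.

Cast on 307 stitches; work 1214 rows; border pick-up 70 stitches.

Stitches: 342 × 26/29 = 306.62 → 307.
Rows: 1076 × 44/39 = 1213.95 → 1214.
border pick-up: 78 × 26/29 = 69.93 → 70.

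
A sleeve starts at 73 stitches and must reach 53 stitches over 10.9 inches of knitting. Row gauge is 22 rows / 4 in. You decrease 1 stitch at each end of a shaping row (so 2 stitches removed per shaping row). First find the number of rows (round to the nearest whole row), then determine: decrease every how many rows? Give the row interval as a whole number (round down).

Decrease every 6th row.

Rows = 10.9 × 5.5 = 60.0 → 60 rows.
Stitches to remove: 20 → 10 shaping rows (at 2 st each).
60 / 10 = 6.00 → every 6 rows.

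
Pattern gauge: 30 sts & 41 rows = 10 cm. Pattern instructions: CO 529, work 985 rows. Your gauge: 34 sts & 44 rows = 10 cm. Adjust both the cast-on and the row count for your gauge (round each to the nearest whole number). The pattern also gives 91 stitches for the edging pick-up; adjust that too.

Cast on 600 stitches; work 1057 rows; edging pick-up 103 stitches.

Stitches: 529 × 34/30 = 599.53 → 600.
Rows: 985 × 44/41 = 1057.07 → 1057.
edging pick-up: 91 × 34/30 = 103.13 → 103.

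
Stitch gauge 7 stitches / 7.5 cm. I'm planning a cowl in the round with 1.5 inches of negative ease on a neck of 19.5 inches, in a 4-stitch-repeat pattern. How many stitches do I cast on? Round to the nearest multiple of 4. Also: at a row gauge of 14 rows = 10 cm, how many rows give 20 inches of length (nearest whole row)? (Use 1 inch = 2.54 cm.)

Finished = 19.5 − 1.5 = 18 inches.
18 inches × 2.54 = 45.72 cm.
7/7.5 = 0.933 sts per cm; 45.72 × 0.933 = 42.67 sts.
Nearest multiple of 4 → 44.
20 inches = 50.80 cm; × 1.4 = 71.12 → 71 rows.

Cast on 44 stitches; work 71 rows.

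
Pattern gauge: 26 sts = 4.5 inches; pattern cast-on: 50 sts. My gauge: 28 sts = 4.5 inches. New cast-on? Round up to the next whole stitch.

Cast on 54 stitches.

Scale factor = 28 / 26 = 1.077.
50 × 28 / 26 = 53.85 sts.
→ 54 sts.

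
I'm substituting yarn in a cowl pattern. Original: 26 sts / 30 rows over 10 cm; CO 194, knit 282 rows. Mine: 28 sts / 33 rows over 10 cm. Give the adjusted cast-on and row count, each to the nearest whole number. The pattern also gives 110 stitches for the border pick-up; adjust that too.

Cast on 209 stitches; work 310 rows; border pick-up 118 stitches.

Stitches: 194 × 28/26 = 208.92 → 209.
Rows: 282 × 33/30 = 310.20 → 310.
border pick-up: 110 × 28/26 = 118.46 → 118.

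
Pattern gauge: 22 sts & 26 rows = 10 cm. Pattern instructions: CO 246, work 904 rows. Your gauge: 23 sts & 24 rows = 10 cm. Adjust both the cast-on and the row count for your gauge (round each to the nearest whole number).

Cast on 257 stitches; work 834 rows.

Stitches: 246 × 23/22 = 257.18 → 257.
Rows: 904 × 24/26 = 834.46 → 834.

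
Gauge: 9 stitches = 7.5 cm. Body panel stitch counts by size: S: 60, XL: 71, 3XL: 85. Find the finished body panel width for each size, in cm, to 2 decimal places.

S 50.00 cm; XL 59.17 cm; 3XL 70.83 cm.

9/7.5 = 1.2 sts per cm.
S: 60 / 1.2 = 50.000 → 50.00 cm.
XL: 71 / 1.2 = 59.167 → 59.17 cm.
3XL: 85 / 1.2 = 70.833 → 70.83 cm.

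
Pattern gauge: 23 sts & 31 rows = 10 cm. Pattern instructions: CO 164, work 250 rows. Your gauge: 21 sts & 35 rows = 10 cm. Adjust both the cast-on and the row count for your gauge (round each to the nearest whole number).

Cast on 150 stitches; work 282 rows.

Stitches: 164 × 21/23 = 149.74 → 150.
Rows: 250 × 35/31 = 282.26 → 282.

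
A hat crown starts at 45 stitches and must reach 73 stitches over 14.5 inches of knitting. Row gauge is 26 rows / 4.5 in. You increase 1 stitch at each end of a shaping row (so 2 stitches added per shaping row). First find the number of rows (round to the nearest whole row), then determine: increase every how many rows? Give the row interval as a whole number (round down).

Rows = 14.5 × 5.778 = 83.8 → 84 rows.
Stitches to add: 28 → 14 shaping rows (at 2 st each).
84 / 14 = 6.00 → every 6 rows.

Increase every 6th row.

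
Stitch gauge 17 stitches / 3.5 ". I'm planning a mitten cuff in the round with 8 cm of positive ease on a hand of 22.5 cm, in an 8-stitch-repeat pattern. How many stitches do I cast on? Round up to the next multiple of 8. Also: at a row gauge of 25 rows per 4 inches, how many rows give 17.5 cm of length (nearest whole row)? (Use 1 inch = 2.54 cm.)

Cast on 64 stitches; work 43 rows.

Finished = 22.5 + 8 = 30.5 cm.
30.5 cm × 1/2.54 = 12.01 inches.
17/3.5 = 4.857 sts per in; 12.01 × 4.857 = 58.32 sts.
Next multiple of 8 → 64.
17.5 cm = 6.89 inches; × 6.25 = 43.06 → 43 rows.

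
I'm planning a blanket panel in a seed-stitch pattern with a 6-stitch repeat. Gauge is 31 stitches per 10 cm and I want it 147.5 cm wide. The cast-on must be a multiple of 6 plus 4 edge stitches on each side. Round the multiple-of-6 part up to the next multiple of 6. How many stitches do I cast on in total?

31 / 10 = 3.1 sts per cm.
147.5 × 3.1 = 457.25 sts.
Less 8 edge sts → 449.25 for the repeat.
Next multiple of 6: 450.
Add back 8 edge sts → 458.

458 stitches.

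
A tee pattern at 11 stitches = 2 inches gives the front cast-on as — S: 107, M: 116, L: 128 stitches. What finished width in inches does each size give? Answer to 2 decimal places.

11/2 = 5.5 sts per in.
S: 107 / 5.5 = 19.455 → 19.45 in.
M: 116 / 5.5 = 21.091 → 21.09 in.
L: 128 / 5.5 = 23.273 → 23.27 in.

S 19.45 inches; M 21.09 inches; L 23.27 inches.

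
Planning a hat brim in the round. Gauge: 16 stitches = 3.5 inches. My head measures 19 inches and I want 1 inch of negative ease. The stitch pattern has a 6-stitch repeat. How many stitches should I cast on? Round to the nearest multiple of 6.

Finished = 19 − 1 = 18 inches.
16 / 3.5 = 4.571 sts/in.
18 × 4.571 = 82.29 sts.
Nearest multiple of 6: 84.

Cast on 84 stitches.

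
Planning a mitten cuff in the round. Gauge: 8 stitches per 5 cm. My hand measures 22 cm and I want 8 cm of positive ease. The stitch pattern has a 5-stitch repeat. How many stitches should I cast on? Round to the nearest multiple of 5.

Finished = 22 + 8 = 30 cm.
8 / 5 = 1.6 sts/cm.
30 × 1.6 = 48.00 sts.
Nearest multiple of 5: 50.

CO 50 sts.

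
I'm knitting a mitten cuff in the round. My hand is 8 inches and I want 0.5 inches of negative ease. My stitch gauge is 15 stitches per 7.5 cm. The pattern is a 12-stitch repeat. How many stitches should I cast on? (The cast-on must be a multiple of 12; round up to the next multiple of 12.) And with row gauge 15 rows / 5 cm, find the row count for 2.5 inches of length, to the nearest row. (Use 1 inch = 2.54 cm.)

Cast on 48 stitches; work 19 rows.

Finished = 8 − 0.5 = 7.5 inches.
7.5 inches × 2.54 = 19.05 cm.
15/7.5 = 2 sts per cm; 19.05 × 2 = 38.10 sts.
Next multiple of 12 → 48.
2.5 inches = 6.35 cm; × 3 = 19.05 → 19 rows.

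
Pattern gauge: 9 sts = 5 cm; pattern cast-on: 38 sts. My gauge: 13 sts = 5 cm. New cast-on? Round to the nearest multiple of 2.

Scale factor = 13 / 9 = 1.444.
38 × 13 / 9 = 54.89 sts.
→ 54 sts.

CO 54 sts.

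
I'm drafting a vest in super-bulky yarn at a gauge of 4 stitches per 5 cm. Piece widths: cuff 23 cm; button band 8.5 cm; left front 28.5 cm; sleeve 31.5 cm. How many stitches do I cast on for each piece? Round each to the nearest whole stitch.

Rate = 4/5 = 0.8 sts per cm.
cuff: 23 × 0.8 = 18.40 → 18.
button band: 8.5 × 0.8 = 6.80 → 7.
left front: 28.5 × 0.8 = 22.80 → 23.
sleeve: 31.5 × 0.8 = 25.20 → 25.

cuff 18; button band 7; left front 23; sleeve 25.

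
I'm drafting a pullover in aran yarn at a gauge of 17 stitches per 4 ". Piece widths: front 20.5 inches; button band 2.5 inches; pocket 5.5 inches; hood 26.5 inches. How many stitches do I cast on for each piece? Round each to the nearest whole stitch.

Rate = 17/4 = 4.25 sts per in.
front: 20.5 × 4.25 = 87.12 → 87.
button band: 2.5 × 4.25 = 10.62 → 11.
pocket: 5.5 × 4.25 = 23.38 → 23.
hood: 26.5 × 4.25 = 112.62 → 113.

front 87; button band 11; pocket 23; hood 113.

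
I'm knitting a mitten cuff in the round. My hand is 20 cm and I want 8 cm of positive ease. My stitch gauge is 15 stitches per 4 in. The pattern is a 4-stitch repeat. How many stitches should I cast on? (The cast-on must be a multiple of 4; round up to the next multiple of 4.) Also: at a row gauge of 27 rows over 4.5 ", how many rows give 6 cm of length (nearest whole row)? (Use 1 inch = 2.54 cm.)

Finished = 20 + 8 = 28 cm.
28 cm × 1/2.54 = 11.02 inches.
15/4 = 3.75 sts per in; 11.02 × 3.75 = 41.34 sts.
Next multiple of 4 → 44.
6 cm = 2.36 inches; × 6 = 14.17 → 14 rows.

Cast on 44 stitches; work 14 rows.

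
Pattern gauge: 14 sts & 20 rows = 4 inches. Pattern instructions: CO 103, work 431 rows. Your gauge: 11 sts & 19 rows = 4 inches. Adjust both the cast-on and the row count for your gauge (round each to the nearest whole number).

Stitches: 103 × 11/14 = 80.93 → 81.
Rows: 431 × 19/20 = 409.45 → 409.

Cast on 81 stitches; work 409 rows.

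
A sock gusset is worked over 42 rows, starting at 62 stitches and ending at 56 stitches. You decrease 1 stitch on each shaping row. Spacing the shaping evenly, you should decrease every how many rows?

Stitches to remove: |56 − 62| = 6.
Shaping rows needed: 6 / 1 = 6.
42 rows / 6 = every 7 rows.

Decrease every 7th row.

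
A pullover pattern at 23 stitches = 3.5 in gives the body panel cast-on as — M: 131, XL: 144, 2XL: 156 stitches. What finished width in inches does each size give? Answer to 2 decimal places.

23/3.5 = 6.571 sts per in.
M: 131 / 6.571 = 19.935 → 19.93 in.
XL: 144 / 6.571 = 21.913 → 21.91 in.
2XL: 156 / 6.571 = 23.739 → 23.74 in.

M 19.93 inches; XL 21.91 inches; 2XL 23.74 inches.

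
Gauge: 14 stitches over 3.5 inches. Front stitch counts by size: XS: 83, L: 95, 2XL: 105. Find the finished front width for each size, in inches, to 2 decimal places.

14/3.5 = 4 sts per in.
XS: 83 / 4 = 20.750 → 20.75 in.
L: 95 / 4 = 23.750 → 23.75 in.
2XL: 105 / 4 = 26.250 → 26.25 in.

XS 20.75 inches; L 23.75 inches; 2XL 26.25 inches.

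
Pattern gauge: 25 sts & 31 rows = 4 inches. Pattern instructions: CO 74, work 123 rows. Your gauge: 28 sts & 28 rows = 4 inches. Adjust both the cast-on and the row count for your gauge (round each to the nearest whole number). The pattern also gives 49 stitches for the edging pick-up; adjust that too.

Cast on 83 stitches; work 111 rows; edging pick-up 55 stitches.

Stitches: 74 × 28/25 = 82.88 → 83.
Rows: 123 × 28/31 = 111.10 → 111.
edging pick-up: 49 × 28/25 = 54.88 → 55.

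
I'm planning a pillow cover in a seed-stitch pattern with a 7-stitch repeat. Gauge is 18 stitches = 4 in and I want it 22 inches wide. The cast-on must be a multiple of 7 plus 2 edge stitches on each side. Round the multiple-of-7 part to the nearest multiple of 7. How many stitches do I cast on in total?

18 / 4 = 4.5 sts per inch.
22 × 4.5 = 99.00 sts.
Less 4 edge sts → 95.00 for the repeat.
Nearest multiple of 7: 98.
Add back 4 edge sts → 102.

102 stitches.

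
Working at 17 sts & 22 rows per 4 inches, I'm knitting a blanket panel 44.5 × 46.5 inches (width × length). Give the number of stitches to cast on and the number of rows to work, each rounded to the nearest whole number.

Cast on 189 stitches and work 256 rows.

Stitch gauge = 17/4 = 4.25 sts/in; 44.5 × 4.25 = 189.12 → 189 sts.
Row gauge = 22/4 = 5.5 rows/in; 46.5 × 5.5 = 255.75 → 256 rows.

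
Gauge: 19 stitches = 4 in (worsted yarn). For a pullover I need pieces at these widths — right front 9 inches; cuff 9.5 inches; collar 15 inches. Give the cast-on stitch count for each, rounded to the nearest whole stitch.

Rate = 19/4 = 4.75 sts per in.
right front: 9 × 4.75 = 42.75 → 43.
cuff: 9.5 × 4.75 = 45.12 → 45.
collar: 15 × 4.75 = 71.25 → 71.

right front 43; cuff 45; collar 71.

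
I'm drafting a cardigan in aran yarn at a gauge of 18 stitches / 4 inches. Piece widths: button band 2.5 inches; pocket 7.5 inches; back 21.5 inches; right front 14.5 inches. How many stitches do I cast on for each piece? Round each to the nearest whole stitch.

button band 11; pocket 34; back 97; right front 65.

Rate = 18/4 = 4.5 sts per in.
button band: 2.5 × 4.5 = 11.25 → 11.
pocket: 7.5 × 4.5 = 33.75 → 34.
back: 21.5 × 4.5 = 96.75 → 97.
right front: 14.5 × 4.5 = 65.25 → 65.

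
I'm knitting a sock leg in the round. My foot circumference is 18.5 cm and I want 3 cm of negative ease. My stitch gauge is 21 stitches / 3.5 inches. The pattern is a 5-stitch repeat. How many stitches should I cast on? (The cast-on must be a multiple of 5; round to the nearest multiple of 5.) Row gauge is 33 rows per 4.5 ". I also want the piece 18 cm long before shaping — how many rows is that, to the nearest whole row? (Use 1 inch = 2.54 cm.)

Finished = 18.5 − 3 = 15.5 cm.
15.5 cm × 1/2.54 = 6.10 inches.
21/3.5 = 6 sts per in; 6.10 × 6 = 36.61 sts.
Nearest multiple of 5 → 35.
18 cm = 7.09 inches; × 7.333 = 51.97 → 52 rows.

Cast on 35 stitches; work 52 rows.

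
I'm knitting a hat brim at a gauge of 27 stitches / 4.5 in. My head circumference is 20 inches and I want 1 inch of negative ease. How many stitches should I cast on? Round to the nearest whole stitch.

Finished = 20 − 1 = 19 in.
27 / 4.5 = 6 sts per inch.
19.00 × 6 = 114.00 sts.

114 stitches.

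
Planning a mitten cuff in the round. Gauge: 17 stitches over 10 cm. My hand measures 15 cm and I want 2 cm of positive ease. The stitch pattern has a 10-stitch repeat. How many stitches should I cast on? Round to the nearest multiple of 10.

Finished = 15 + 2 = 17 cm.
17 / 10 = 1.7 sts/cm.
17 × 1.7 = 28.90 sts.
Nearest multiple of 10: 30.

Cast on 30 stitches.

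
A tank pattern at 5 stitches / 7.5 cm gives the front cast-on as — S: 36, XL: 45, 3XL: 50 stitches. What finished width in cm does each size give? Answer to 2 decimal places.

S 54.00 cm; XL 67.50 cm; 3XL 75.00 cm.

5/7.5 = 0.667 sts per cm.
S: 36 / 0.667 = 54.000 → 54.00 cm.
XL: 45 / 0.667 = 67.500 → 67.50 cm.
3XL: 50 / 0.667 = 75.000 → 75.00 cm.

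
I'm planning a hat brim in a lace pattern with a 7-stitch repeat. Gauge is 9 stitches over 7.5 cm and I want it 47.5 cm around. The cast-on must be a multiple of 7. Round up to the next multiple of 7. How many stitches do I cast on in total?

9 / 7.5 = 1.2 sts per cm.
47.5 × 1.2 = 57.00 sts.
Next multiple of 7: 63.

Cast on 63 stitches.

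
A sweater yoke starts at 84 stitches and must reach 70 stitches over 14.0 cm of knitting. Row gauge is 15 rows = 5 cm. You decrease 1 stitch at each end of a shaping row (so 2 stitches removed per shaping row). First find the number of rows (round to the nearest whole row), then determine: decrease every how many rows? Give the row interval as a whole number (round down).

Decrease every 6th row.

Rows = 14.0 × 3 = 42.0 → 42 rows.
Stitches to remove: 14 → 7 shaping rows (at 2 st each).
42 / 7 = 6.00 → every 6 rows.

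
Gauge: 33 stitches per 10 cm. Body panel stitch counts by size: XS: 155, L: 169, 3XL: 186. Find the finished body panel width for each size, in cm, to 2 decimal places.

XS 46.97 cm; L 51.21 cm; 3XL 56.36 cm.

33/10 = 3.3 sts per cm.
XS: 155 / 3.3 = 46.970 → 46.97 cm.
L: 169 / 3.3 = 51.212 → 51.21 cm.
3XL: 186 / 3.3 = 56.364 → 56.36 cm.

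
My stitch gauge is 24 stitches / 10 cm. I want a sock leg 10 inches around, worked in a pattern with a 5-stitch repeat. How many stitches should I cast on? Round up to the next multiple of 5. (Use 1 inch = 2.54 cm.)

65 stitches.

10 in = 10 × 2.54 = 25.40 cm.
24 / 10 = 2.4 sts/cm.
25.40 × 2.4 = 60.96 sts.
→ 65.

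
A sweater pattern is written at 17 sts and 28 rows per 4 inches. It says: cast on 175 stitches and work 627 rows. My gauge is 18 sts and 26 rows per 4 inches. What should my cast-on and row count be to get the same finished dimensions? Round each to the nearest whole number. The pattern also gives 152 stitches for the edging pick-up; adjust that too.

Cast on 185 stitches; work 582 rows; edging pick-up 161 stitches.

Stitches: 175 × 18/17 = 185.29 → 185.
Rows: 627 × 26/28 = 582.21 → 582.
edging pick-up: 152 × 18/17 = 160.94 → 161.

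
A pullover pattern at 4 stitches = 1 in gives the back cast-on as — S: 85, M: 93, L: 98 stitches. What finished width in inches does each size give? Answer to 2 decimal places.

S 21.25 inches; M 23.25 inches; L 24.50 inches.

4/1 = 4 sts per in.
S: 85 / 4 = 21.250 → 21.25 in.
M: 93 / 4 = 23.250 → 23.25 in.
L: 98 / 4 = 24.500 → 24.50 in.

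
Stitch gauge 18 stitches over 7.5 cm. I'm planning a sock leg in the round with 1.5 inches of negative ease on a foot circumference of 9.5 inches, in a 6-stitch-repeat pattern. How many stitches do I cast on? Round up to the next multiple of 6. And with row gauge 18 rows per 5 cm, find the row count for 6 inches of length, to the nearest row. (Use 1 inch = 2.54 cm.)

Finished = 9.5 − 1.5 = 8 inches.
8 inches × 2.54 = 20.32 cm.
18/7.5 = 2.4 sts per cm; 20.32 × 2.4 = 48.77 sts.
Next multiple of 6 → 54.
6 inches = 15.24 cm; × 3.6 = 54.86 → 55 rows.

Cast on 54 stitches; work 55 rows.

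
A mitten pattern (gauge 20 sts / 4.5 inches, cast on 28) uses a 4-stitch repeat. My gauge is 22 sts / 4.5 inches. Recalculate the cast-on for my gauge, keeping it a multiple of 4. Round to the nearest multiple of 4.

28 × 22 / 20 = 30.80.
Nearest multiple of 4: 32.

32 stitches.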